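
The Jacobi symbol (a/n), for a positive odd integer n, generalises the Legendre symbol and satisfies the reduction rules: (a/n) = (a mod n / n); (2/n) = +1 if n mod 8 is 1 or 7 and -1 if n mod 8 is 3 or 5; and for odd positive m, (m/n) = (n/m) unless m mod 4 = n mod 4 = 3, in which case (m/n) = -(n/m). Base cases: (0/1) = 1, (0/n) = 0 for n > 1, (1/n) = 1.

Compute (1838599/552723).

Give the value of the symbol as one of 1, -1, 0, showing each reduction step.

1

(1838599/552723) = (180430/552723)   [reduce mod 552723]
180430 = 2^1·90215; (2/552723) = -1 since 552723 mod 8 = 3, so (180430/552723) = (-1)^1·(90215/552723); sign now -1
reciprocity: (90215/552723) = -1·(552723/90215) since 90215 mod 4 = 3, 552723 mod 4 = 3; sign now +1
(552723/90215) = (11433/90215)   [reduce mod 90215]
reciprocity: (11433/90215) = +1·(90215/11433) since 11433 mod 4 = 1, 90215 mod 4 = 3; sign now +1
(90215/11433) = (10184/11433)   [reduce mod 11433]
10184 = 2^3·1273; (2/11433) = +1 since 11433 mod 8 = 1, so (10184/11433) = (+1)^3·(1273/11433); sign now +1
reciprocity: (1273/11433) = +1·(11433/1273) since 1273 mod 4 = 1, 11433 mod 4 = 1; sign now +1
(11433/1273) = (1249/1273)   [reduce mod 1273]
reciprocity: (1249/1273) = +1·(1273/1249) since 1249 mod 4 = 1, 1273 mod 4 = 1; sign now +1
(1273/1249) = (24/1249)   [reduce mod 1249]
24 = 2^3·3; (2/1249) = +1 since 1249 mod 8 = 1, so (24/1249) = (+1)^3·(3/1249); sign now +1
reciprocity: (3/1249) = +1·(1249/3) since 3 mod 4 = 3, 1249 mod 4 = 1; sign now +1
(1249/3) = (1/3)   [reduce mod 3]
(1/3) = 1; final value = sign = +1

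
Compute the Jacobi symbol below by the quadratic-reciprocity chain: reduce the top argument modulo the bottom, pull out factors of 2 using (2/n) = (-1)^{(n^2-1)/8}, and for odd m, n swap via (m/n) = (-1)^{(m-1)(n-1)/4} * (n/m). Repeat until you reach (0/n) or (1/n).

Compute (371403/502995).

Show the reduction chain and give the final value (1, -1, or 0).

flip (371403/502995) -> (502995/371403): both odd, 371403 mod 4 = 3, 502995 mod 4 = 3, so the flip contributes -1; sign now -1
(502995/371403): 502995 mod 371403 = 131592, so (502995/371403) = (131592/371403)
factor out 2^3: 131592 = 2^3·16449; with 371403 mod 8 = 3, (2/371403) = -1; sign now +1; continue with (16449/371403)
flip (16449/371403) -> (371403/16449): both odd, 16449 mod 4 = 1, 371403 mod 4 = 3, so the flip contributes +1; sign now +1
(371403/16449): 371403 mod 16449 = 9525, so (371403/16449) = (9525/16449)
flip (9525/16449) -> (16449/9525): both odd, 9525 mod 4 = 1, 16449 mod 4 = 1, so the flip contributes +1; sign now +1
(16449/9525): 16449 mod 9525 = 6924, so (16449/9525) = (6924/9525)
factor out 2^2: 6924 = 2^2·1731; with 9525 mod 8 = 5, (2/9525) = -1; sign now +1; continue with (1731/9525)
flip (1731/9525) -> (9525/1731): both odd, 1731 mod 4 = 3, 9525 mod 4 = 1, so the flip contributes +1; sign now +1
(9525/1731): 9525 mod 1731 = 870, so (9525/1731) = (870/1731)
factor out 2^1: 870 = 2^1·435; with 1731 mod 8 = 3, (2/1731) = -1; sign now -1; continue with (435/1731)
flip (435/1731) -> (1731/435): both odd, 435 mod 4 = 3, 1731 mod 4 = 3, so the flip contributes -1; sign now +1
(1731/435): 1731 mod 435 = 426, so (1731/435) = (426/435)
factor out 2^1: 426 = 2^1·213; with 435 mod 8 = 3, (2/435) = -1; sign now -1; continue with (213/435)
flip (213/435) -> (435/213): both odd, 213 mod 4 = 1, 435 mod 4 = 3, so the flip contributes +1; sign now -1
(435/213): 435 mod 213 = 9, so (435/213) = (9/213)
flip (9/213) -> (213/9): both odd, 9 mod 4 = 1, 213 mod 4 = 1, so the flip contributes +1; sign now -1
(213/9): 213 mod 9 = 6, so (213/9) = (6/9)
factor out 2^1: 6 = 2^1·3; with 9 mod 8 = 1, (2/9) = +1; sign now -1; continue with (3/9)
flip (3/9) -> (9/3): both odd, 3 mod 4 = 3, 9 mod 4 = 1, so the flip contributes +1; sign now -1
(9/3): 9 mod 3 = 0, so (9/3) = (0/3)
reached (0/3); gcd(a, n) > 1, so (0/3) = 0 and the symbol is 0

0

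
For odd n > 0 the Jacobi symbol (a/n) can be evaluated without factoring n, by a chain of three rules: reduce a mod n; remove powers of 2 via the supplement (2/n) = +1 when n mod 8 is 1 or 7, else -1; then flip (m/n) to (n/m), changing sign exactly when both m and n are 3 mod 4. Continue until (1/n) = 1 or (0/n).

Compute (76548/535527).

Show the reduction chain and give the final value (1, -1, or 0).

76548 = 2^2·19137; (2/535527) = +1 since 535527 mod 8 = 7, so (76548/535527) = (+1)^2·(19137/535527); sign now +1
reciprocity: (19137/535527) = +1·(535527/19137) since 19137 mod 4 = 1, 535527 mod 4 = 3; sign now +1
(535527/19137) = (18828/19137)   [reduce mod 19137]
18828 = 2^2·4707; (2/19137) = +1 since 19137 mod 8 = 1, so (18828/19137) = (+1)^2·(4707/19137); sign now +1
reciprocity: (4707/19137) = +1·(19137/4707) since 4707 mod 4 = 3, 19137 mod 4 = 1; sign now +1
(19137/4707) = (309/4707)   [reduce mod 4707]
reciprocity: (309/4707) = +1·(4707/309) since 309 mod 4 = 1, 4707 mod 4 = 3; sign now +1
(4707/309) = (72/309)   [reduce mod 309]
72 = 2^3·9; (2/309) = -1 since 309 mod 8 = 5, so (72/309) = (-1)^3·(9/309); sign now -1
reciprocity: (9/309) = +1·(309/9) since 9 mod 4 = 1, 309 mod 4 = 1; sign now -1
(309/9) = (3/9)   [reduce mod 9]
reciprocity: (3/9) = +1·(9/3) since 3 mod 4 = 3, 9 mod 4 = 1; sign now -1
(9/3) = (0/3)   [reduce mod 3]
(0/3) = 0   [gcd(a, n) > 1]; final value = 0

0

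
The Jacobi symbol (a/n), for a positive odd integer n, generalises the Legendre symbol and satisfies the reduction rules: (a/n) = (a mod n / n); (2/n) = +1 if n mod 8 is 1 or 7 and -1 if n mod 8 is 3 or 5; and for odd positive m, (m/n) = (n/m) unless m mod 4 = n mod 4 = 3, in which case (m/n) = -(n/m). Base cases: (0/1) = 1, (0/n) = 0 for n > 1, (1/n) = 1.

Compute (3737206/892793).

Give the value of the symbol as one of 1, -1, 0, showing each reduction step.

(3737206/892793) = (166034/892793)   [reduce mod 892793]
166034 = 2^1·83017; (2/892793) = +1 since 892793 mod 8 = 1, so (166034/892793) = (+1)^1·(83017/892793); sign now +1
reciprocity: (83017/892793) = +1·(892793/83017) since 83017 mod 4 = 1, 892793 mod 4 = 1; sign now +1
(892793/83017) = (62623/83017)   [reduce mod 83017]
reciprocity: (62623/83017) = +1·(83017/62623) since 62623 mod 4 = 3, 83017 mod 4 = 1; sign now +1
(83017/62623) = (20394/62623)   [reduce mod 62623]
20394 = 2^1·10197; (2/62623) = +1 since 62623 mod 8 = 7, so (20394/62623) = (+1)^1·(10197/62623); sign now +1
reciprocity: (10197/62623) = +1·(62623/10197) since 10197 mod 4 = 1, 62623 mod 4 = 3; sign now +1
(62623/10197) = (1441/10197)   [reduce mod 10197]
reciprocity: (1441/10197) = +1·(10197/1441) since 1441 mod 4 = 1, 10197 mod 4 = 1; sign now +1
(10197/1441) = (110/1441)   [reduce mod 1441]
110 = 2^1·55; (2/1441) = +1 since 1441 mod 8 = 1, so (110/1441) = (+1)^1·(55/1441); sign now +1
reciprocity: (55/1441) = +1·(1441/55) since 55 mod 4 = 3, 1441 mod 4 = 1; sign now +1
(1441/55) = (11/55)   [reduce mod 55]
reciprocity: (11/55) = -1·(55/11) since 11 mod 4 = 3, 55 mod 4 = 3; sign now -1
(55/11) = (0/11)   [reduce mod 11]
(0/11) = 0   [gcd(a, n) > 1]; final value = 0

0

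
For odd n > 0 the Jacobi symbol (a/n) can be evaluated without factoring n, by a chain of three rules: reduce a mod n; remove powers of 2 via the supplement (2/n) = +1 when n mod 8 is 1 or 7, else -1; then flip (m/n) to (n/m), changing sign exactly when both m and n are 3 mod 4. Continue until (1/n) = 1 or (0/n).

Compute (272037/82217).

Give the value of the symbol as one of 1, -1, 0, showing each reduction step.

(272037/82217): 272037 mod 82217 = 25386, so (272037/82217) = (25386/82217)
factor out 2^1: 25386 = 2^1·12693; with 82217 mod 8 = 1, (2/82217) = +1; sign now +1; continue with (12693/82217)
flip (12693/82217) -> (82217/12693): both odd, 12693 mod 4 = 1, 82217 mod 4 = 1, so the flip contributes +1; sign now +1
(82217/12693): 82217 mod 12693 = 6059, so (82217/12693) = (6059/12693)
flip (6059/12693) -> (12693/6059): both odd, 6059 mod 4 = 3, 12693 mod 4 = 1, so the flip contributes +1; sign now +1
(12693/6059): 12693 mod 6059 = 575, so (12693/6059) = (575/6059)
flip (575/6059) -> (6059/575): both odd, 575 mod 4 = 3, 6059 mod 4 = 3, so the flip contributes -1; sign now -1
(6059/575): 6059 mod 575 = 309, so (6059/575) = (309/575)
flip (309/575) -> (575/309): both odd, 309 mod 4 = 1, 575 mod 4 = 3, so the flip contributes +1; sign now -1
(575/309): 575 mod 309 = 266, so (575/309) = (266/309)
factor out 2^1: 266 = 2^1·133; with 309 mod 8 = 5, (2/309) = -1; sign now +1; continue with (133/309)
flip (133/309) -> (309/133): both odd, 133 mod 4 = 1, 309 mod 4 = 1, so the flip contributes +1; sign now +1
(309/133): 309 mod 133 = 43, so (309/133) = (43/133)
flip (43/133) -> (133/43): both odd, 43 mod 4 = 3, 133 mod 4 = 1, so the flip contributes +1; sign now +1
(133/43): 133 mod 43 = 4, so (133/43) = (4/43)
factor out 2^2: 4 = 2^2·1; with 43 mod 8 = 3, (2/43) = -1; sign now +1; continue with (1/43)
reached (1/43) = 1, so the symbol is +1

1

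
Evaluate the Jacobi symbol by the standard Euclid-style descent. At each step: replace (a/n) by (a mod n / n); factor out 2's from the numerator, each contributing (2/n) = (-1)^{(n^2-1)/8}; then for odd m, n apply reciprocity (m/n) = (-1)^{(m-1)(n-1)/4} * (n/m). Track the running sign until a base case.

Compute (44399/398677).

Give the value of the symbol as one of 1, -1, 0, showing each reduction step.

reciprocity: (44399/398677) = +1·(398677/44399) since 44399 mod 4 = 3, 398677 mod 4 = 1; sign now +1
(398677/44399) = (43485/44399)   [reduce mod 44399]
reciprocity: (43485/44399) = +1·(44399/43485) since 43485 mod 4 = 1, 44399 mod 4 = 3; sign now +1
(44399/43485) = (914/43485)   [reduce mod 43485]
914 = 2^1·457; (2/43485) = -1 since 43485 mod 8 = 5, so (914/43485) = (-1)^1·(457/43485); sign now -1
reciprocity: (457/43485) = +1·(43485/457) since 457 mod 4 = 1, 43485 mod 4 = 1; sign now -1
(43485/457) = (70/457)   [reduce mod 457]
70 = 2^1·35; (2/457) = +1 since 457 mod 8 = 1, so (70/457) = (+1)^1·(35/457); sign now -1
reciprocity: (35/457) = +1·(457/35) since 35 mod 4 = 3, 457 mod 4 = 1; sign now -1
(457/35) = (2/35)   [reduce mod 35]
2 = 2^1·1; (2/35) = -1 since 35 mod 8 = 3, so (2/35) = (-1)^1·(1/35); sign now +1
(1/35) = 1; final value = sign = +1

1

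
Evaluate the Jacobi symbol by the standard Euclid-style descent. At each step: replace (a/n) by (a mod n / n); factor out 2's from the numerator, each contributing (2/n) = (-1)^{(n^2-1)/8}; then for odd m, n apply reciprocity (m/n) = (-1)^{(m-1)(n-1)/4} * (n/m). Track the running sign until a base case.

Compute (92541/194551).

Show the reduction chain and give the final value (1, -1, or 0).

flip (92541/194551) -> (194551/92541): both odd, 92541 mod 4 = 1, 194551 mod 4 = 3, so the flip contributes +1; sign now +1
(194551/92541): 194551 mod 92541 = 9469, so (194551/92541) = (9469/92541)
flip (9469/92541) -> (92541/9469): both odd, 9469 mod 4 = 1, 92541 mod 4 = 1, so the flip contributes +1; sign now +1
(92541/9469): 92541 mod 9469 = 7320, so (92541/9469) = (7320/9469)
factor out 2^3: 7320 = 2^3·915; with 9469 mod 8 = 5, (2/9469) = -1; sign now -1; continue with (915/9469)
flip (915/9469) -> (9469/915): both odd, 915 mod 4 = 3, 9469 mod 4 = 1, so the flip contributes +1; sign now -1
(9469/915): 9469 mod 915 = 319, so (9469/915) = (319/915)
flip (319/915) -> (915/319): both odd, 319 mod 4 = 3, 915 mod 4 = 3, so the flip contributes -1; sign now +1
(915/319): 915 mod 319 = 277, so (915/319) = (277/319)
flip (277/319) -> (319/277): both odd, 277 mod 4 = 1, 319 mod 4 = 3, so the flip contributes +1; sign now +1
(319/277): 319 mod 277 = 42, so (319/277) = (42/277)
factor out 2^1: 42 = 2^1·21; with 277 mod 8 = 5, (2/277) = -1; sign now -1; continue with (21/277)
flip (21/277) -> (277/21): both odd, 21 mod 4 = 1, 277 mod 4 = 1, so the flip contributes +1; sign now -1
(277/21): 277 mod 21 = 4, so (277/21) = (4/21)
factor out 2^2: 4 = 2^2·1; with 21 mod 8 = 5, (2/21) = -1; sign now -1; continue with (1/21)
reached (1/21) = 1, so the symbol is -1

-1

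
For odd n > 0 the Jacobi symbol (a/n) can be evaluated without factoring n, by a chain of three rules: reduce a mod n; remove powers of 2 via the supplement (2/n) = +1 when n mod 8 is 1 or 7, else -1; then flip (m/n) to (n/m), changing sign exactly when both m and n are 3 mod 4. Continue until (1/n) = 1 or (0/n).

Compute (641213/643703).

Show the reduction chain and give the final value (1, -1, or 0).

flip (641213/643703) -> (643703/641213): both odd, 641213 mod 4 = 1, 643703 mod 4 = 3, so the flip contributes +1; sign now +1
(643703/641213): 643703 mod 641213 = 2490, so (643703/641213) = (2490/641213)
factor out 2^1: 2490 = 2^1·1245; with 641213 mod 8 = 5, (2/641213) = -1; sign now -1; continue with (1245/641213)
flip (1245/641213) -> (641213/1245): both odd, 1245 mod 4 = 1, 641213 mod 4 = 1, so the flip contributes +1; sign now -1
(641213/1245): 641213 mod 1245 = 38, so (641213/1245) = (38/1245)
factor out 2^1: 38 = 2^1·19; with 1245 mod 8 = 5, (2/1245) = -1; sign now +1; continue with (19/1245)
flip (19/1245) -> (1245/19): both odd, 19 mod 4 = 3, 1245 mod 4 = 1, so the flip contributes +1; sign now +1
(1245/19): 1245 mod 19 = 10, so (1245/19) = (10/19)
factor out 2^1: 10 = 2^1·5; with 19 mod 8 = 3, (2/19) = -1; sign now -1; continue with (5/19)
flip (5/19) -> (19/5): both odd, 5 mod 4 = 1, 19 mod 4 = 3, so the flip contributes +1; sign now -1
(19/5): 19 mod 5 = 4, so (19/5) = (4/5)
factor out 2^2: 4 = 2^2·1; with 5 mod 8 = 5, (2/5) = -1; sign now -1; continue with (1/5)
reached (1/5) = 1, so the symbol is -1

-1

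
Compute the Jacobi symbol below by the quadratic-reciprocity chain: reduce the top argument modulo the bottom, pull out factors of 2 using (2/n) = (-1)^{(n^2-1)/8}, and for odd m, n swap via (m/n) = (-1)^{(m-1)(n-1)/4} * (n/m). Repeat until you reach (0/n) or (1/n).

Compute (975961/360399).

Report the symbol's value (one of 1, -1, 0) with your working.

-1

(975961/360399) = (255163/360399)   [reduce mod 360399]
reciprocity: (255163/360399) = -1·(360399/255163) since 255163 mod 4 = 3, 360399 mod 4 = 3; sign now -1
(360399/255163) = (105236/255163)   [reduce mod 255163]
105236 = 2^2·26309; (2/255163) = -1 since 255163 mod 8 = 3, so (105236/255163) = (-1)^2·(26309/255163); sign now -1
reciprocity: (26309/255163) = +1·(255163/26309) since 26309 mod 4 = 1, 255163 mod 4 = 3; sign now -1
(255163/26309) = (18382/26309)   [reduce mod 26309]
18382 = 2^1·9191; (2/26309) = -1 since 26309 mod 8 = 5, so (18382/26309) = (-1)^1·(9191/26309); sign now +1
reciprocity: (9191/26309) = +1·(26309/9191) since 9191 mod 4 = 3, 26309 mod 4 = 1; sign now +1
(26309/9191) = (7927/9191)   [reduce mod 9191]
reciprocity: (7927/9191) = -1·(9191/7927) since 7927 mod 4 = 3, 9191 mod 4 = 3; sign now -1
(9191/7927) = (1264/7927)   [reduce mod 7927]
1264 = 2^4·79; (2/7927) = +1 since 7927 mod 8 = 7, so (1264/7927) = (+1)^4·(79/7927); sign now -1
reciprocity: (79/7927) = -1·(7927/79) since 79 mod 4 = 3, 7927 mod 4 = 3; sign now +1
(7927/79) = (27/79)   [reduce mod 79]
reciprocity: (27/79) = -1·(79/27) since 27 mod 4 = 3, 79 mod 4 = 3; sign now -1
(79/27) = (25/27)   [reduce mod 27]
reciprocity: (25/27) = +1·(27/25) since 25 mod 4 = 1, 27 mod 4 = 3; sign now -1
(27/25) = (2/25)   [reduce mod 25]
2 = 2^1·1; (2/25) = +1 since 25 mod 8 = 1, so (2/25) = (+1)^1·(1/25); sign now -1
(1/25) = 1; final value = sign = -1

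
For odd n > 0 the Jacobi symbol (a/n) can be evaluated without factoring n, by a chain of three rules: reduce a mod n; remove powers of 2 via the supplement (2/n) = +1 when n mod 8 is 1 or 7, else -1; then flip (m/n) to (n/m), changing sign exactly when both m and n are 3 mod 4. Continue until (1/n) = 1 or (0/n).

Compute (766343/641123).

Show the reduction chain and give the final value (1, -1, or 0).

1

(766343/641123): 766343 mod 641123 = 125220, so (766343/641123) = (125220/641123)
factor out 2^2: 125220 = 2^2·31305; with 641123 mod 8 = 3, (2/641123) = -1; sign now +1; continue with (31305/641123)
flip (31305/641123) -> (641123/31305): both odd, 31305 mod 4 = 1, 641123 mod 4 = 3, so the flip contributes +1; sign now +1
(641123/31305): 641123 mod 31305 = 15023, so (641123/31305) = (15023/31305)
flip (15023/31305) -> (31305/15023): both odd, 15023 mod 4 = 3, 31305 mod 4 = 1, so the flip contributes +1; sign now +1
(31305/15023): 31305 mod 15023 = 1259, so (31305/15023) = (1259/15023)
flip (1259/15023) -> (15023/1259): both odd, 1259 mod 4 = 3, 15023 mod 4 = 3, so the flip contributes -1; sign now -1
(15023/1259): 15023 mod 1259 = 1174, so (15023/1259) = (1174/1259)
factor out 2^1: 1174 = 2^1·587; with 1259 mod 8 = 3, (2/1259) = -1; sign now +1; continue with (587/1259)
flip (587/1259) -> (1259/587): both odd, 587 mod 4 = 3, 1259 mod 4 = 3, so the flip contributes -1; sign now -1
(1259/587): 1259 mod 587 = 85, so (1259/587) = (85/587)
flip (85/587) -> (587/85): both odd, 85 mod 4 = 1, 587 mod 4 = 3, so the flip contributes +1; sign now -1
(587/85): 587 mod 85 = 77, so (587/85) = (77/85)
flip (77/85) -> (85/77): both odd, 77 mod 4 = 1, 85 mod 4 = 1, so the flip contributes +1; sign now -1
(85/77): 85 mod 77 = 8, so (85/77) = (8/77)
factor out 2^3: 8 = 2^3·1; with 77 mod 8 = 5, (2/77) = -1; sign now +1; continue with (1/77)
reached (1/77) = 1, so the symbol is +1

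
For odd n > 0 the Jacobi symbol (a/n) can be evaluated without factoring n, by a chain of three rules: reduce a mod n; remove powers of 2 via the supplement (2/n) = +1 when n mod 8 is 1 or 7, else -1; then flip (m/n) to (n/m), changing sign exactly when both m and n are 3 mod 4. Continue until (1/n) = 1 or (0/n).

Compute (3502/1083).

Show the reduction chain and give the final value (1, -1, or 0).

(3502/1083): 3502 mod 1083 = 253, so (3502/1083) = (253/1083)
flip (253/1083) -> (1083/253): both odd, 253 mod 4 = 1, 1083 mod 4 = 3, so the flip contributes +1; sign now +1
(1083/253): 1083 mod 253 = 71, so (1083/253) = (71/253)
flip (71/253) -> (253/71): both odd, 71 mod 4 = 3, 253 mod 4 = 1, so the flip contributes +1; sign now +1
(253/71): 253 mod 71 = 40, so (253/71) = (40/71)
factor out 2^3: 40 = 2^3·5; with 71 mod 8 = 7, (2/71) = +1; sign now +1; continue with (5/71)
flip (5/71) -> (71/5): both odd, 5 mod 4 = 1, 71 mod 4 = 3, so the flip contributes +1; sign now +1
(71/5): 71 mod 5 = 1, so (71/5) = (1/5)
reached (1/5) = 1, so the symbol is +1

1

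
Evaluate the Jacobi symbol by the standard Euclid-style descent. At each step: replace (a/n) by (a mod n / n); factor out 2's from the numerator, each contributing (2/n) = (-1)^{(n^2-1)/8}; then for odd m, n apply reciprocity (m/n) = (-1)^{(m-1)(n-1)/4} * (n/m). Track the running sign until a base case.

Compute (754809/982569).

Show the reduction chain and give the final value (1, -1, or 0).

reciprocity: (754809/982569) = +1·(982569/754809) since 754809 mod 4 = 1, 982569 mod 4 = 1; sign now +1
(982569/754809) = (227760/754809)   [reduce mod 754809]
227760 = 2^4·14235; (2/754809) = +1 since 754809 mod 8 = 1, so (227760/754809) = (+1)^4·(14235/754809); sign now +1
reciprocity: (14235/754809) = +1·(754809/14235) since 14235 mod 4 = 3, 754809 mod 4 = 1; sign now +1
(754809/14235) = (354/14235)   [reduce mod 14235]
354 = 2^1·177; (2/14235) = -1 since 14235 mod 8 = 3, so (354/14235) = (-1)^1·(177/14235); sign now -1
reciprocity: (177/14235) = +1·(14235/177) since 177 mod 4 = 1, 14235 mod 4 = 3; sign now -1
(14235/177) = (75/177)   [reduce mod 177]
reciprocity: (75/177) = +1·(177/75) since 75 mod 4 = 3, 177 mod 4 = 1; sign now -1
(177/75) = (27/75)   [reduce mod 75]
reciprocity: (27/75) = -1·(75/27) since 27 mod 4 = 3, 75 mod 4 = 3; sign now +1
(75/27) = (21/27)   [reduce mod 27]
reciprocity: (21/27) = +1·(27/21) since 21 mod 4 = 1, 27 mod 4 = 3; sign now +1
(27/21) = (6/21)   [reduce mod 21]
6 = 2^1·3; (2/21) = -1 since 21 mod 8 = 5, so (6/21) = (-1)^1·(3/21); sign now -1
reciprocity: (3/21) = +1·(21/3) since 3 mod 4 = 3, 21 mod 4 = 1; sign now -1
(21/3) = (0/3)   [reduce mod 3]
(0/3) = 0   [gcd(a, n) > 1]; final value = 0

0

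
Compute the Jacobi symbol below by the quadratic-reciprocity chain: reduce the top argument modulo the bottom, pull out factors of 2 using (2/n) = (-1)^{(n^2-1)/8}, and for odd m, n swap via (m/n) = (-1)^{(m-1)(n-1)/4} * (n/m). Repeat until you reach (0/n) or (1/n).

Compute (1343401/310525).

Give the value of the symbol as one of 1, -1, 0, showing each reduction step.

(1343401/310525) = (101301/310525)   [reduce mod 310525]
reciprocity: (101301/310525) = +1·(310525/101301) since 101301 mod 4 = 1, 310525 mod 4 = 1; sign now +1
(310525/101301) = (6622/101301)   [reduce mod 101301]
6622 = 2^1·3311; (2/101301) = -1 since 101301 mod 8 = 5, so (6622/101301) = (-1)^1·(3311/101301); sign now -1
reciprocity: (3311/101301) = +1·(101301/3311) since 3311 mod 4 = 3, 101301 mod 4 = 1; sign now -1
(101301/3311) = (1971/3311)   [reduce mod 3311]
reciprocity: (1971/3311) = -1·(3311/1971) since 1971 mod 4 = 3, 3311 mod 4 = 3; sign now +1
(3311/1971) = (1340/1971)   [reduce mod 1971]
1340 = 2^2·335; (2/1971) = -1 since 1971 mod 8 = 3, so (1340/1971) = (-1)^2·(335/1971); sign now +1
reciprocity: (335/1971) = -1·(1971/335) since 335 mod 4 = 3, 1971 mod 4 = 3; sign now -1
(1971/335) = (296/335)   [reduce mod 335]
296 = 2^3·37; (2/335) = +1 since 335 mod 8 = 7, so (296/335) = (+1)^3·(37/335); sign now -1
reciprocity: (37/335) = +1·(335/37) since 37 mod 4 = 1, 335 mod 4 = 3; sign now -1
(335/37) = (2/37)   [reduce mod 37]
2 = 2^1·1; (2/37) = -1 since 37 mod 8 = 5, so (2/37) = (-1)^1·(1/37); sign now +1
(1/37) = 1; final value = sign = +1

1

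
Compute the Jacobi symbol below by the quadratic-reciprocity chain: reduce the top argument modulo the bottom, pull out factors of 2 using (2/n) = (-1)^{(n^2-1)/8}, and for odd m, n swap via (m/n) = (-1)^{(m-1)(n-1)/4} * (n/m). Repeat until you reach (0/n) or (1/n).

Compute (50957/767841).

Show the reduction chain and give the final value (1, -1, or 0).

reciprocity: (50957/767841) = +1·(767841/50957) since 50957 mod 4 = 1, 767841 mod 4 = 1; sign now +1
(767841/50957) = (3486/50957)   [reduce mod 50957]
3486 = 2^1·1743; (2/50957) = -1 since 50957 mod 8 = 5, so (3486/50957) = (-1)^1·(1743/50957); sign now -1
reciprocity: (1743/50957) = +1·(50957/1743) since 1743 mod 4 = 3, 50957 mod 4 = 1; sign now -1
(50957/1743) = (410/1743)   [reduce mod 1743]
410 = 2^1·205; (2/1743) = +1 since 1743 mod 8 = 7, so (410/1743) = (+1)^1·(205/1743); sign now -1
reciprocity: (205/1743) = +1·(1743/205) since 205 mod 4 = 1, 1743 mod 4 = 3; sign now -1
(1743/205) = (103/205)   [reduce mod 205]
reciprocity: (103/205) = +1·(205/103) since 103 mod 4 = 3, 205 mod 4 = 1; sign now -1
(205/103) = (102/103)   [reduce mod 103]
102 = 2^1·51; (2/103) = +1 since 103 mod 8 = 7, so (102/103) = (+1)^1·(51/103); sign now -1
reciprocity: (51/103) = -1·(103/51) since 51 mod 4 = 3, 103 mod 4 = 3; sign now +1
(103/51) = (1/51)   [reduce mod 51]
(1/51) = 1; final value = sign = +1

1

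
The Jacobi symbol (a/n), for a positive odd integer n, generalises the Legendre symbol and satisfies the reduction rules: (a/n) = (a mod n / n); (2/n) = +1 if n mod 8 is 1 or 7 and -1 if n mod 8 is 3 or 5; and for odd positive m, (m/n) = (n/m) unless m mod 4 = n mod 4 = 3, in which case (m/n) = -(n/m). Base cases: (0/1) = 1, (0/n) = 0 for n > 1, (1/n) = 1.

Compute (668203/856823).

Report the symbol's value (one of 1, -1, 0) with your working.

-1

flip (668203/856823) -> (856823/668203): both odd, 668203 mod 4 = 3, 856823 mod 4 = 3, so the flip contributes -1; sign now -1
(856823/668203): 856823 mod 668203 = 188620, so (856823/668203) = (188620/668203)
factor out 2^2: 188620 = 2^2·47155; with 668203 mod 8 = 3, (2/668203) = -1; sign now -1; continue with (47155/668203)
flip (47155/668203) -> (668203/47155): both odd, 47155 mod 4 = 3, 668203 mod 4 = 3, so the flip contributes -1; sign now +1
(668203/47155): 668203 mod 47155 = 8033, so (668203/47155) = (8033/47155)
flip (8033/47155) -> (47155/8033): both odd, 8033 mod 4 = 1, 47155 mod 4 = 3, so the flip contributes +1; sign now +1
(47155/8033): 47155 mod 8033 = 6990, so (47155/8033) = (6990/8033)
factor out 2^1: 6990 = 2^1·3495; with 8033 mod 8 = 1, (2/8033) = +1; sign now +1; continue with (3495/8033)
flip (3495/8033) -> (8033/3495): both odd, 3495 mod 4 = 3, 8033 mod 4 = 1, so the flip contributes +1; sign now +1
(8033/3495): 8033 mod 3495 = 1043, so (8033/3495) = (1043/3495)
flip (1043/3495) -> (3495/1043): both odd, 1043 mod 4 = 3, 3495 mod 4 = 3, so the flip contributes -1; sign now -1
(3495/1043): 3495 mod 1043 = 366, so (3495/1043) = (366/1043)
factor out 2^1: 366 = 2^1·183; with 1043 mod 8 = 3, (2/1043) = -1; sign now +1; continue with (183/1043)
flip (183/1043) -> (1043/183): both odd, 183 mod 4 = 3, 1043 mod 4 = 3, so the flip contributes -1; sign now -1
(1043/183): 1043 mod 183 = 128, so (1043/183) = (128/183)
factor out 2^7: 128 = 2^7·1; with 183 mod 8 = 7, (2/183) = +1; sign now -1; continue with (1/183)
reached (1/183) = 1, so the symbol is -1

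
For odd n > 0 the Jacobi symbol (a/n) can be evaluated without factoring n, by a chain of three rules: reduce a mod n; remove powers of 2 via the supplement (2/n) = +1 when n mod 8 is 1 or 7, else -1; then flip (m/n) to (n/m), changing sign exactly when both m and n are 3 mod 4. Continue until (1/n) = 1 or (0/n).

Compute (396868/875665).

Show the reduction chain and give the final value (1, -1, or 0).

-1

factor out 2^2: 396868 = 2^2·99217; with 875665 mod 8 = 1, (2/875665) = +1; sign now +1; continue with (99217/875665)
flip (99217/875665) -> (875665/99217): both odd, 99217 mod 4 = 1, 875665 mod 4 = 1, so the flip contributes +1; sign now +1
(875665/99217): 875665 mod 99217 = 81929, so (875665/99217) = (81929/99217)
flip (81929/99217) -> (99217/81929): both odd, 81929 mod 4 = 1, 99217 mod 4 = 1, so the flip contributes +1; sign now +1
(99217/81929): 99217 mod 81929 = 17288, so (99217/81929) = (17288/81929)
factor out 2^3: 17288 = 2^3·2161; with 81929 mod 8 = 1, (2/81929) = +1; sign now +1; continue with (2161/81929)
flip (2161/81929) -> (81929/2161): both odd, 2161 mod 4 = 1, 81929 mod 4 = 1, so the flip contributes +1; sign now +1
(81929/2161): 81929 mod 2161 = 1972, so (81929/2161) = (1972/2161)
factor out 2^2: 1972 = 2^2·493; with 2161 mod 8 = 1, (2/2161) = +1; sign now +1; continue with (493/2161)
flip (493/2161) -> (2161/493): both odd, 493 mod 4 = 1, 2161 mod 4 = 1, so the flip contributes +1; sign now +1
(2161/493): 2161 mod 493 = 189, so (2161/493) = (189/493)
flip (189/493) -> (493/189): both odd, 189 mod 4 = 1, 493 mod 4 = 1, so the flip contributes +1; sign now +1
(493/189): 493 mod 189 = 115, so (493/189) = (115/189)
flip (115/189) -> (189/115): both odd, 115 mod 4 = 3, 189 mod 4 = 1, so the flip contributes +1; sign now +1
(189/115): 189 mod 115 = 74, so (189/115) = (74/115)
factor out 2^1: 74 = 2^1·37; with 115 mod 8 = 3, (2/115) = -1; sign now -1; continue with (37/115)
flip (37/115) -> (115/37): both odd, 37 mod 4 = 1, 115 mod 4 = 3, so the flip contributes +1; sign now -1
(115/37): 115 mod 37 = 4, so (115/37) = (4/37)
factor out 2^2: 4 = 2^2·1; with 37 mod 8 = 5, (2/37) = -1; sign now -1; continue with (1/37)
reached (1/37) = 1, so the symbol is -1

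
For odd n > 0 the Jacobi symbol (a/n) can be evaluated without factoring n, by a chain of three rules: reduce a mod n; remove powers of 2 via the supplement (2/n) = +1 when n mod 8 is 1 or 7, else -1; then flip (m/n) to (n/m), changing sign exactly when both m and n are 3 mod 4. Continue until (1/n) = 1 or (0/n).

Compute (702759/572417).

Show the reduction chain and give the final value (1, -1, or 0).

(702759/572417): 702759 mod 572417 = 130342, so (702759/572417) = (130342/572417)
factor out 2^1: 130342 = 2^1·65171; with 572417 mod 8 = 1, (2/572417) = +1; sign now +1; continue with (65171/572417)
flip (65171/572417) -> (572417/65171): both odd, 65171 mod 4 = 3, 572417 mod 4 = 1, so the flip contributes +1; sign now +1
(572417/65171): 572417 mod 65171 = 51049, so (572417/65171) = (51049/65171)
flip (51049/65171) -> (65171/51049): both odd, 51049 mod 4 = 1, 65171 mod 4 = 3, so the flip contributes +1; sign now +1
(65171/51049): 65171 mod 51049 = 14122, so (65171/51049) = (14122/51049)
factor out 2^1: 14122 = 2^1·7061; with 51049 mod 8 = 1, (2/51049) = +1; sign now +1; continue with (7061/51049)
flip (7061/51049) -> (51049/7061): both odd, 7061 mod 4 = 1, 51049 mod 4 = 1, so the flip contributes +1; sign now +1
(51049/7061): 51049 mod 7061 = 1622, so (51049/7061) = (1622/7061)
factor out 2^1: 1622 = 2^1·811; with 7061 mod 8 = 5, (2/7061) = -1; sign now -1; continue with (811/7061)
flip (811/7061) -> (7061/811): both odd, 811 mod 4 = 3, 7061 mod 4 = 1, so the flip contributes +1; sign now -1
(7061/811): 7061 mod 811 = 573, so (7061/811) = (573/811)
flip (573/811) -> (811/573): both odd, 573 mod 4 = 1, 811 mod 4 = 3, so the flip contributes +1; sign now -1
(811/573): 811 mod 573 = 238, so (811/573) = (238/573)
factor out 2^1: 238 = 2^1·119; with 573 mod 8 = 5, (2/573) = -1; sign now +1; continue with (119/573)
flip (119/573) -> (573/119): both odd, 119 mod 4 = 3, 573 mod 4 = 1, so the flip contributes +1; sign now +1
(573/119): 573 mod 119 = 97, so (573/119) = (97/119)
flip (97/119) -> (119/97): both odd, 97 mod 4 = 1, 119 mod 4 = 3, so the flip contributes +1; sign now +1
(119/97): 119 mod 97 = 22, so (119/97) = (22/97)
factor out 2^1: 22 = 2^1·11; with 97 mod 8 = 1, (2/97) = +1; sign now +1; continue with (11/97)
flip (11/97) -> (97/11): both odd, 11 mod 4 = 3, 97 mod 4 = 1, so the flip contributes +1; sign now +1
(97/11): 97 mod 11 = 9, so (97/11) = (9/11)
flip (9/11) -> (11/9): both odd, 9 mod 4 = 1, 11 mod 4 = 3, so the flip contributes +1; sign now +1
(11/9): 11 mod 9 = 2, so (11/9) = (2/9)
factor out 2^1: 2 = 2^1·1; with 9 mod 8 = 1, (2/9) = +1; sign now +1; continue with (1/9)
reached (1/9) = 1, so the symbol is +1

1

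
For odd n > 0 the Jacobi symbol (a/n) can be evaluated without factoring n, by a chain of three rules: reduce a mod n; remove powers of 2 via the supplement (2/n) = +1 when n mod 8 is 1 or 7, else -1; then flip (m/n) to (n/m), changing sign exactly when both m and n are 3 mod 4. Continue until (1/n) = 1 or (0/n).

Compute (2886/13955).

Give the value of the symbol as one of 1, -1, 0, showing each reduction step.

-1

factor out 2^1: 2886 = 2^1·1443; with 13955 mod 8 = 3, (2/13955) = -1; sign now -1; continue with (1443/13955)
flip (1443/13955) -> (13955/1443): both odd, 1443 mod 4 = 3, 13955 mod 4 = 3, so the flip contributes -1; sign now +1
(13955/1443): 13955 mod 1443 = 968, so (13955/1443) = (968/1443)
factor out 2^3: 968 = 2^3·121; with 1443 mod 8 = 3, (2/1443) = -1; sign now -1; continue with (121/1443)
flip (121/1443) -> (1443/121): both odd, 121 mod 4 = 1, 1443 mod 4 = 3, so the flip contributes +1; sign now -1
(1443/121): 1443 mod 121 = 112, so (1443/121) = (112/121)
factor out 2^4: 112 = 2^4·7; with 121 mod 8 = 1, (2/121) = +1; sign now -1; continue with (7/121)
flip (7/121) -> (121/7): both odd, 7 mod 4 = 3, 121 mod 4 = 1, so the flip contributes +1; sign now -1
(121/7): 121 mod 7 = 2, so (121/7) = (2/7)
factor out 2^1: 2 = 2^1·1; with 7 mod 8 = 7, (2/7) = +1; sign now -1; continue with (1/7)
reached (1/7) = 1, so the symbol is -1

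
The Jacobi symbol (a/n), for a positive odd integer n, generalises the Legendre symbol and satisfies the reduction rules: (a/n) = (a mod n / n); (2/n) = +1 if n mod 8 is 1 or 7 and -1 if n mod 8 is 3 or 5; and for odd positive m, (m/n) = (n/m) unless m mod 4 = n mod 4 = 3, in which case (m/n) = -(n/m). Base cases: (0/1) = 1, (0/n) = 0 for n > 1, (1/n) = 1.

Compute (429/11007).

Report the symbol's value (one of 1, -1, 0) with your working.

0

reciprocity: (429/11007) = +1·(11007/429) since 429 mod 4 = 1, 11007 mod 4 = 3; sign now +1
(11007/429) = (282/429)   [reduce mod 429]
282 = 2^1·141; (2/429) = -1 since 429 mod 8 = 5, so (282/429) = (-1)^1·(141/429); sign now -1
reciprocity: (141/429) = +1·(429/141) since 141 mod 4 = 1, 429 mod 4 = 1; sign now -1
(429/141) = (6/141)   [reduce mod 141]
6 = 2^1·3; (2/141) = -1 since 141 mod 8 = 5, so (6/141) = (-1)^1·(3/141); sign now +1
reciprocity: (3/141) = +1·(141/3) since 3 mod 4 = 3, 141 mod 4 = 1; sign now +1
(141/3) = (0/3)   [reduce mod 3]
(0/3) = 0   [gcd(a, n) > 1]; final value = 0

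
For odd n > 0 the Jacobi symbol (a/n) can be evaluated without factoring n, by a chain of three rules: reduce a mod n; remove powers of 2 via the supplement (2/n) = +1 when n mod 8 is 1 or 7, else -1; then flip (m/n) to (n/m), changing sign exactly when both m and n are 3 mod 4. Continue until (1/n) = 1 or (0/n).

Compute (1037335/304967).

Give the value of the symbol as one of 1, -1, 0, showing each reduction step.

(1037335/304967): 1037335 mod 304967 = 122434, so (1037335/304967) = (122434/304967)
factor out 2^1: 122434 = 2^1·61217; with 304967 mod 8 = 7, (2/304967) = +1; sign now +1; continue with (61217/304967)
flip (61217/304967) -> (304967/61217): both odd, 61217 mod 4 = 1, 304967 mod 4 = 3, so the flip contributes +1; sign now +1
(304967/61217): 304967 mod 61217 = 60099, so (304967/61217) = (60099/61217)
flip (60099/61217) -> (61217/60099): both odd, 60099 mod 4 = 3, 61217 mod 4 = 1, so the flip contributes +1; sign now +1
(61217/60099): 61217 mod 60099 = 1118, so (61217/60099) = (1118/60099)
factor out 2^1: 1118 = 2^1·559; with 60099 mod 8 = 3, (2/60099) = -1; sign now -1; continue with (559/60099)
flip (559/60099) -> (60099/559): both odd, 559 mod 4 = 3, 60099 mod 4 = 3, so the flip contributes -1; sign now +1
(60099/559): 60099 mod 559 = 286, so (60099/559) = (286/559)
factor out 2^1: 286 = 2^1·143; with 559 mod 8 = 7, (2/559) = +1; sign now +1; continue with (143/559)
flip (143/559) -> (559/143): both odd, 143 mod 4 = 3, 559 mod 4 = 3, so the flip contributes -1; sign now -1
(559/143): 559 mod 143 = 130, so (559/143) = (130/143)
factor out 2^1: 130 = 2^1·65; with 143 mod 8 = 7, (2/143) = +1; sign now -1; continue with (65/143)
flip (65/143) -> (143/65): both odd, 65 mod 4 = 1, 143 mod 4 = 3, so the flip contributes +1; sign now -1
(143/65): 143 mod 65 = 13, so (143/65) = (13/65)
flip (13/65) -> (65/13): both odd, 13 mod 4 = 1, 65 mod 4 = 1, so the flip contributes +1; sign now -1
(65/13): 65 mod 13 = 0, so (65/13) = (0/13)
reached (0/13); gcd(a, n) > 1, so (0/13) = 0 and the symbol is 0

0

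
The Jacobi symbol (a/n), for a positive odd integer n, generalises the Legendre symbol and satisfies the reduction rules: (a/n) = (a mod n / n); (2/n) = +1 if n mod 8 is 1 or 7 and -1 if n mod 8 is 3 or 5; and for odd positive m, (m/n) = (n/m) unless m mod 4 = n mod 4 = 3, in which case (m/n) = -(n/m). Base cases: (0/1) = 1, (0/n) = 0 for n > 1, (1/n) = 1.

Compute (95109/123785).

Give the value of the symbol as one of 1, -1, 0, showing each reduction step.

-1

reciprocity: (95109/123785) = +1·(123785/95109) since 95109 mod 4 = 1, 123785 mod 4 = 1; sign now +1
(123785/95109) = (28676/95109)   [reduce mod 95109]
28676 = 2^2·7169; (2/95109) = -1 since 95109 mod 8 = 5, so (28676/95109) = (-1)^2·(7169/95109); sign now +1
reciprocity: (7169/95109) = +1·(95109/7169) since 7169 mod 4 = 1, 95109 mod 4 = 1; sign now +1
(95109/7169) = (1912/7169)   [reduce mod 7169]
1912 = 2^3·239; (2/7169) = +1 since 7169 mod 8 = 1, so (1912/7169) = (+1)^3·(239/7169); sign now +1
reciprocity: (239/7169) = +1·(7169/239) since 239 mod 4 = 3, 7169 mod 4 = 1; sign now +1
(7169/239) = (238/239)   [reduce mod 239]
238 = 2^1·119; (2/239) = +1 since 239 mod 8 = 7, so (238/239) = (+1)^1·(119/239); sign now +1
reciprocity: (119/239) = -1·(239/119) since 119 mod 4 = 3, 239 mod 4 = 3; sign now -1
(239/119) = (1/119)   [reduce mod 119]
(1/119) = 1; final value = sign = -1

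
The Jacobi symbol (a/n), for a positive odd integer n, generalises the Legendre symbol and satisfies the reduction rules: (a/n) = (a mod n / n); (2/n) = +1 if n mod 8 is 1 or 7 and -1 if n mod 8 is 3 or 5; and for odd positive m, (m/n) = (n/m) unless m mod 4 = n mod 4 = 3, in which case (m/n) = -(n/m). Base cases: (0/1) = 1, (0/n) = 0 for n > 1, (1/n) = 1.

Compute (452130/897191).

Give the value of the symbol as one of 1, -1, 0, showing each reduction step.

-1

452130 = 2^1·226065; (2/897191) = +1 since 897191 mod 8 = 7, so (452130/897191) = (+1)^1·(226065/897191); sign now +1
reciprocity: (226065/897191) = +1·(897191/226065) since 226065 mod 4 = 1, 897191 mod 4 = 3; sign now +1
(897191/226065) = (218996/226065)   [reduce mod 226065]
218996 = 2^2·54749; (2/226065) = +1 since 226065 mod 8 = 1, so (218996/226065) = (+1)^2·(54749/226065); sign now +1
reciprocity: (54749/226065) = +1·(226065/54749) since 54749 mod 4 = 1, 226065 mod 4 = 1; sign now +1
(226065/54749) = (7069/54749)   [reduce mod 54749]
reciprocity: (7069/54749) = +1·(54749/7069) since 7069 mod 4 = 1, 54749 mod 4 = 1; sign now +1
(54749/7069) = (5266/7069)   [reduce mod 7069]
5266 = 2^1·2633; (2/7069) = -1 since 7069 mod 8 = 5, so (5266/7069) = (-1)^1·(2633/7069); sign now -1
reciprocity: (2633/7069) = +1·(7069/2633) since 2633 mod 4 = 1, 7069 mod 4 = 1; sign now -1
(7069/2633) = (1803/2633)   [reduce mod 2633]
reciprocity: (1803/2633) = +1·(2633/1803) since 1803 mod 4 = 3, 2633 mod 4 = 1; sign now -1
(2633/1803) = (830/1803)   [reduce mod 1803]
830 = 2^1·415; (2/1803) = -1 since 1803 mod 8 = 3, so (830/1803) = (-1)^1·(415/1803); sign now +1
reciprocity: (415/1803) = -1·(1803/415) since 415 mod 4 = 3, 1803 mod 4 = 3; sign now -1
(1803/415) = (143/415)   [reduce mod 415]
reciprocity: (143/415) = -1·(415/143) since 143 mod 4 = 3, 415 mod 4 = 3; sign now +1
(415/143) = (129/143)   [reduce mod 143]
reciprocity: (129/143) = +1·(143/129) since 129 mod 4 = 1, 143 mod 4 = 3; sign now +1
(143/129) = (14/129)   [reduce mod 129]
14 = 2^1·7; (2/129) = +1 since 129 mod 8 = 1, so (14/129) = (+1)^1·(7/129); sign now +1
reciprocity: (7/129) = +1·(129/7) since 7 mod 4 = 3, 129 mod 4 = 1; sign now +1
(129/7) = (3/7)   [reduce mod 7]
reciprocity: (3/7) = -1·(7/3) since 3 mod 4 = 3, 7 mod 4 = 3; sign now -1
(7/3) = (1/3)   [reduce mod 3]
(1/3) = 1; final value = sign = -1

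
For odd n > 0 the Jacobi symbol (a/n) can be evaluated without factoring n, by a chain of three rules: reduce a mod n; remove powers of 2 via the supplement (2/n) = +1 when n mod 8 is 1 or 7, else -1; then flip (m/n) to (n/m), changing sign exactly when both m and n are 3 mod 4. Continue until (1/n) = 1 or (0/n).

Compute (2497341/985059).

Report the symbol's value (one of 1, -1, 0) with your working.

(2497341/985059) = (527223/985059)   [reduce mod 985059]
reciprocity: (527223/985059) = -1·(985059/527223) since 527223 mod 4 = 3, 985059 mod 4 = 3; sign now -1
(985059/527223) = (457836/527223)   [reduce mod 527223]
457836 = 2^2·114459; (2/527223) = +1 since 527223 mod 8 = 7, so (457836/527223) = (+1)^2·(114459/527223); sign now -1
reciprocity: (114459/527223) = -1·(527223/114459) since 114459 mod 4 = 3, 527223 mod 4 = 3; sign now +1
(527223/114459) = (69387/114459)   [reduce mod 114459]
reciprocity: (69387/114459) = -1·(114459/69387) since 69387 mod 4 = 3, 114459 mod 4 = 3; sign now -1
(114459/69387) = (45072/69387)   [reduce mod 69387]
45072 = 2^4·2817; (2/69387) = -1 since 69387 mod 8 = 3, so (45072/69387) = (-1)^4·(2817/69387); sign now -1
reciprocity: (2817/69387) = +1·(69387/2817) since 2817 mod 4 = 1, 69387 mod 4 = 3; sign now -1
(69387/2817) = (1779/2817)   [reduce mod 2817]
reciprocity: (1779/2817) = +1·(2817/1779) since 1779 mod 4 = 3, 2817 mod 4 = 1; sign now -1
(2817/1779) = (1038/1779)   [reduce mod 1779]
1038 = 2^1·519; (2/1779) = -1 since 1779 mod 8 = 3, so (1038/1779) = (-1)^1·(519/1779); sign now +1
reciprocity: (519/1779) = -1·(1779/519) since 519 mod 4 = 3, 1779 mod 4 = 3; sign now -1
(1779/519) = (222/519)   [reduce mod 519]
222 = 2^1·111; (2/519) = +1 since 519 mod 8 = 7, so (222/519) = (+1)^1·(111/519); sign now -1
reciprocity: (111/519) = -1·(519/111) since 111 mod 4 = 3, 519 mod 4 = 3; sign now +1
(519/111) = (75/111)   [reduce mod 111]
reciprocity: (75/111) = -1·(111/75) since 75 mod 4 = 3, 111 mod 4 = 3; sign now -1
(111/75) = (36/75)   [reduce mod 75]
36 = 2^2·9; (2/75) = -1 since 75 mod 8 = 3, so (36/75) = (-1)^2·(9/75); sign now -1
reciprocity: (9/75) = +1·(75/9) since 9 mod 4 = 1, 75 mod 4 = 3; sign now -1
(75/9) = (3/9)   [reduce mod 9]
reciprocity: (3/9) = +1·(9/3) since 3 mod 4 = 3, 9 mod 4 = 1; sign now -1
(9/3) = (0/3)   [reduce mod 3]
(0/3) = 0   [gcd(a, n) > 1]; final value = 0

0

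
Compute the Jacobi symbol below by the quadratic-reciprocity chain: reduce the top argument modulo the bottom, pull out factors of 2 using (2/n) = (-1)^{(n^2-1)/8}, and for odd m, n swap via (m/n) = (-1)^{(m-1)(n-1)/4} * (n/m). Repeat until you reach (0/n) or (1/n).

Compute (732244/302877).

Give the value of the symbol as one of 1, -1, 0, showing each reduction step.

(732244/302877): 732244 mod 302877 = 126490, so (732244/302877) = (126490/302877)
factor out 2^1: 126490 = 2^1·63245; with 302877 mod 8 = 5, (2/302877) = -1; sign now -1; continue with (63245/302877)
flip (63245/302877) -> (302877/63245): both odd, 63245 mod 4 = 1, 302877 mod 4 = 1, so the flip contributes +1; sign now -1
(302877/63245): 302877 mod 63245 = 49897, so (302877/63245) = (49897/63245)
flip (49897/63245) -> (63245/49897): both odd, 49897 mod 4 = 1, 63245 mod 4 = 1, so the flip contributes +1; sign now -1
(63245/49897): 63245 mod 49897 = 13348, so (63245/49897) = (13348/49897)
factor out 2^2: 13348 = 2^2·3337; with 49897 mod 8 = 1, (2/49897) = +1; sign now -1; continue with (3337/49897)
flip (3337/49897) -> (49897/3337): both odd, 3337 mod 4 = 1, 49897 mod 4 = 1, so the flip contributes +1; sign now -1
(49897/3337): 49897 mod 3337 = 3179, so (49897/3337) = (3179/3337)
flip (3179/3337) -> (3337/3179): both odd, 3179 mod 4 = 3, 3337 mod 4 = 1, so the flip contributes +1; sign now -1
(3337/3179): 3337 mod 3179 = 158, so (3337/3179) = (158/3179)
factor out 2^1: 158 = 2^1·79; with 3179 mod 8 = 3, (2/3179) = -1; sign now +1; continue with (79/3179)
flip (79/3179) -> (3179/79): both odd, 79 mod 4 = 3, 3179 mod 4 = 3, so the flip contributes -1; sign now -1
(3179/79): 3179 mod 79 = 19, so (3179/79) = (19/79)
flip (19/79) -> (79/19): both odd, 19 mod 4 = 3, 79 mod 4 = 3, so the flip contributes -1; sign now +1
(79/19): 79 mod 19 = 3, so (79/19) = (3/19)
flip (3/19) -> (19/3): both odd, 3 mod 4 = 3, 19 mod 4 = 3, so the flip contributes -1; sign now -1
(19/3): 19 mod 3 = 1, so (19/3) = (1/3)
reached (1/3) = 1, so the symbol is -1

-1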